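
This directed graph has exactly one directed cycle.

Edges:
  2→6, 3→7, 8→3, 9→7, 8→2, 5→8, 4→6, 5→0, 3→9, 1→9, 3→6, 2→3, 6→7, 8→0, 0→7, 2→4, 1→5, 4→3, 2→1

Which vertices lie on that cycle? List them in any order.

1, 2, 5, 8

DFS with gray/black marking from 8:
8 gray
  3 gray
    7 gray
    7 black
    9 gray
      9→7: 7 black — skip
    9 black
    6 gray
      6→7: 7 black — skip
    6 black
  3 black
  0 gray
    0→7: 7 black — skip
  0 black
  2 gray
    2→6: 6 black — skip
    4 gray
      4→3: 3 black — skip
      4→6: 6 black — skip
    4 black
    1 gray
      5 gray
        5→8: 8 is gray → back edge
Back edge closes the cycle 8 → 2 → 1 → 5 → 8; its vertices are {1, 2, 5, 8}.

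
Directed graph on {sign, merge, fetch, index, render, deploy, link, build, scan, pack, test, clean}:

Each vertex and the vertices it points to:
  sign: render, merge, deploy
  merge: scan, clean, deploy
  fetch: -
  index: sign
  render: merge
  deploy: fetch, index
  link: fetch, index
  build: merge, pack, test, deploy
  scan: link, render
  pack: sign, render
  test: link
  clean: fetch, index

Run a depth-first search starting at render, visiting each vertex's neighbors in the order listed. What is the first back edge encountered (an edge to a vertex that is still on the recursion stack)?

sign->render

DFS from render (visiting each vertex's neighbors in the order listed); mark gray on enter, black on exit:
render gray
  merge gray
    scan gray
      link gray
        fetch gray
        fetch black
        index gray
          sign gray
            sign→render: render is gray → back edge
First back edge: sign → render.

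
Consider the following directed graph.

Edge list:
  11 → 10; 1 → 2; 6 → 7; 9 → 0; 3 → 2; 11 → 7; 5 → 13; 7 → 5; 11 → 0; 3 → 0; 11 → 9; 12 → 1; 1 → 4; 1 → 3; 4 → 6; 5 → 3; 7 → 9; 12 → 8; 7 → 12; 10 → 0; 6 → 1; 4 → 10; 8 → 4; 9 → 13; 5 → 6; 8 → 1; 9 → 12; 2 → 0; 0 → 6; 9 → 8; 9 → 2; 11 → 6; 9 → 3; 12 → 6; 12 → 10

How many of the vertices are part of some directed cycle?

12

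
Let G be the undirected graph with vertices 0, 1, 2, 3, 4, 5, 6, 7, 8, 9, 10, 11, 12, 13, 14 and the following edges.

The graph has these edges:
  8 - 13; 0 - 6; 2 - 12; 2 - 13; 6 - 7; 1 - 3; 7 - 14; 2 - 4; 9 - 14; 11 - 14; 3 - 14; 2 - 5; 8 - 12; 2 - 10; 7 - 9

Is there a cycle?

DFS, tracking each vertex's parent; an edge to a visited non-parent vertex closes a cycle.
Start from 9:
visit 9 (parent –)
  visit 7 (parent 9)
    visit 6 (parent 7)
      visit 0 (parent 6)
        0–6: parent, skip
      6–7: parent, skip
    7–9: parent, skip
    visit 14 (parent 7)
      14–9: 9 visited and ≠ parent → cycle
Cycle: 9 – 7 – 14 – 9.

Yes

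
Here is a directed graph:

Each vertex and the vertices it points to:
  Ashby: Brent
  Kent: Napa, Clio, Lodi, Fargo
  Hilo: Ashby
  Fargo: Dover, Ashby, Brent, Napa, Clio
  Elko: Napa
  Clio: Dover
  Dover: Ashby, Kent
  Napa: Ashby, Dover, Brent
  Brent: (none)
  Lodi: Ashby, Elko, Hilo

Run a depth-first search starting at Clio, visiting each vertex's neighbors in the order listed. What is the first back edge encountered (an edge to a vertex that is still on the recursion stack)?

Napa→Dover

DFS from Clio (visiting each vertex's neighbors in the order listed); mark gray on enter, black on exit:
Clio gray
  Dover gray
    Ashby gray
      Brent gray
      Brent black
    Ashby black
    Kent gray
      Napa gray
        Napa→Ashby: Ashby black — skip
        Napa→Dover: Dover is gray → back edge
First back edge: Napa → Dover.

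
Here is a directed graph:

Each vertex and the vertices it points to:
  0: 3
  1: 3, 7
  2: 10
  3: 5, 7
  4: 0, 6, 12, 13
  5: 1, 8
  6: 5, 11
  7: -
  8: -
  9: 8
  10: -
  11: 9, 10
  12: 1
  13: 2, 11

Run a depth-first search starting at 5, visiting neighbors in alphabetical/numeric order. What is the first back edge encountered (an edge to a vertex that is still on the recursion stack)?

3→5

DFS from 5 (visiting neighbors in alphabetical/numeric order); mark gray on enter, black on exit:
5 gray
  1 gray
    3 gray
      3→5: 5 is gray → back edge
First back edge: 3 → 5.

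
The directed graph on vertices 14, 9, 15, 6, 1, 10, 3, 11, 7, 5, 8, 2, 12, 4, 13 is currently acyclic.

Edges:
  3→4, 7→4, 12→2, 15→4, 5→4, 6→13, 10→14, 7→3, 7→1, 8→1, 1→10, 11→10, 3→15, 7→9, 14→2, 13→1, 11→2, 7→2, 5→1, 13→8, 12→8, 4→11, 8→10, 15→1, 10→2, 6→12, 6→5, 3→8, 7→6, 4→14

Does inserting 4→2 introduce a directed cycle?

Adding 4→2 creates a cycle iff 2 can already reach 4.
Explore from 2: no path reaches 4. The graph stays acyclic.

No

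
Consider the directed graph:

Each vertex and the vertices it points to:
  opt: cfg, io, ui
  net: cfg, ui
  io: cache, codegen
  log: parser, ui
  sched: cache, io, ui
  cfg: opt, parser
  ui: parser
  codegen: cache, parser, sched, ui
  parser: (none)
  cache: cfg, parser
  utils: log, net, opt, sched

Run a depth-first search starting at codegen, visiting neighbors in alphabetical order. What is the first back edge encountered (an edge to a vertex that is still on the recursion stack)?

opt→cfg

DFS from codegen (visiting neighbors in alphabetical order); mark gray on enter, black on exit:
codegen gray
  cache gray
    cfg gray
      opt gray
        opt→cfg: cfg is gray → back edge
First back edge: opt → cfg.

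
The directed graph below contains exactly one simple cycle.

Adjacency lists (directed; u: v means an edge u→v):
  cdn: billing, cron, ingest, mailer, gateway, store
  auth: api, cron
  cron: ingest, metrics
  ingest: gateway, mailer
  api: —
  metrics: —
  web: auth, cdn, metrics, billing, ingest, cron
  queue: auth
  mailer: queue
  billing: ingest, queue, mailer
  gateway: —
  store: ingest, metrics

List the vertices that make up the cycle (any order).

DFS with gray/black marking from auth:
auth gray
  api gray
  api black
  cron gray
    ingest gray
      gateway gray
      gateway black
      mailer gray
        queue gray
          queue→auth: auth is gray → back edge
Back edge closes the cycle auth → cron → ingest → mailer → queue → auth; its vertices are {auth, cron, queue, ingest, mailer}.

auth, cron, queue, ingest, mailer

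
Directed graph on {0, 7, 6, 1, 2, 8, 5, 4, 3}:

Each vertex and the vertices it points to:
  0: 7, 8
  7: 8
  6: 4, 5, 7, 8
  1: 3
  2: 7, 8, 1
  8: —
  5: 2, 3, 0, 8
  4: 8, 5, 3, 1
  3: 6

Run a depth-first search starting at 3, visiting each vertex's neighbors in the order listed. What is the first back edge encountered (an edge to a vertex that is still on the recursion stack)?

DFS from 3 (visiting each vertex's neighbors in the order listed); mark gray on enter, black on exit:
3 gray
  6 gray
    4 gray
      8 gray
      8 black
      5 gray
        2 gray
          7 gray
            7→8: 8 black — skip
          7 black
          2→8: 8 black — skip
          1 gray
            1→3: 3 is gray → back edge
First back edge: 1 → 3.

1->3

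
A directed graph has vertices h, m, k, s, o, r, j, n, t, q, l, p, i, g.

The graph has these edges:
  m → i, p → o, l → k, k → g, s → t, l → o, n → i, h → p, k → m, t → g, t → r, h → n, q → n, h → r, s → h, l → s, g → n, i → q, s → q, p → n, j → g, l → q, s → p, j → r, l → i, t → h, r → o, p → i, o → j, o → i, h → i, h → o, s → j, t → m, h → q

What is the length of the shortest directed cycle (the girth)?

3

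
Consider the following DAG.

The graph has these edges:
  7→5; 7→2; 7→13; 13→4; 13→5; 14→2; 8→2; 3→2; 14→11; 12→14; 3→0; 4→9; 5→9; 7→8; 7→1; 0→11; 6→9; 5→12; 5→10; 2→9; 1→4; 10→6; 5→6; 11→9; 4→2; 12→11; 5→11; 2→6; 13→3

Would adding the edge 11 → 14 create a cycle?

Adding 11→14 creates a cycle iff 14 can already reach 11.
Path from 14: 14 → 11.
So 14 → … → 11 → 14 is a cycle.

Yes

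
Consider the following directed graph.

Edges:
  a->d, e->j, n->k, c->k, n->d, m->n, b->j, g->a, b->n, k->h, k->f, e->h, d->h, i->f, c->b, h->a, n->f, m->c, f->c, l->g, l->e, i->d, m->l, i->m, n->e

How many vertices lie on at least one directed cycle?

8

A vertex is on a directed cycle iff it belongs to a strongly connected component of size ≥ 2 (or has a self-loop).
The vertices on cycles are {a, b, c, d, f, h, k, n} — 8 in total.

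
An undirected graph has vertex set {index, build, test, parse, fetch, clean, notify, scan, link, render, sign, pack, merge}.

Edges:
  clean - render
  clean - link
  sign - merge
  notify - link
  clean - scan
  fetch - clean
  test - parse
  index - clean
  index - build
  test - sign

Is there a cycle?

No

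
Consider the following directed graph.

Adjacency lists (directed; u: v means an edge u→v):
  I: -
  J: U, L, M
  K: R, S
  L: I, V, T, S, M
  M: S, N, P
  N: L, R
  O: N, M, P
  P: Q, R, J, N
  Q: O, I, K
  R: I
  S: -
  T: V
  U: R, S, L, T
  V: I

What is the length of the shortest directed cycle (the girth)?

3

For each vertex v, BFS finds the shortest path from v back to v.
The shortest such closed walk is Q → O → P → Q, length 3.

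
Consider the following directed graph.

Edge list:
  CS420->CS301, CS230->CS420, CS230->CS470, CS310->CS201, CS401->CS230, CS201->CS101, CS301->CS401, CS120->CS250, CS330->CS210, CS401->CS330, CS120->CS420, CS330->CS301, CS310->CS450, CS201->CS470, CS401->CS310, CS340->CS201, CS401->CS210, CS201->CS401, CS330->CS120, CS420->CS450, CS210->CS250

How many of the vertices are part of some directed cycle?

8

A vertex is on a directed cycle iff it belongs to a strongly connected component of size ≥ 2 (or has a self-loop).
The vertices on cycles are {CS120, CS201, CS230, CS301, CS310, CS330, CS401, CS420} — 8 in total.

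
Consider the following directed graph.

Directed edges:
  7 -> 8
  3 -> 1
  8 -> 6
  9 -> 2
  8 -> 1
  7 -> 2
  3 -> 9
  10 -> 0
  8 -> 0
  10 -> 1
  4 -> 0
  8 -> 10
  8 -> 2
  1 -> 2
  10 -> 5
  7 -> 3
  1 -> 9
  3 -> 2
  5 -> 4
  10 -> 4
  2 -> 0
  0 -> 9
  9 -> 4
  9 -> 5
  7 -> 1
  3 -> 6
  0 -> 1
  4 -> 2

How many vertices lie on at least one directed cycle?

6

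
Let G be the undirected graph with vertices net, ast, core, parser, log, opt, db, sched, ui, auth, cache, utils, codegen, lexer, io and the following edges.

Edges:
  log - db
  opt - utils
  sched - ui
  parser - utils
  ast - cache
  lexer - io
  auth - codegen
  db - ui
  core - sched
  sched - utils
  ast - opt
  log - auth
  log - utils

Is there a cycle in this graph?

Yes

DFS, tracking each vertex's parent; an edge to a visited non-parent vertex closes a cycle.
Start from ast:
visit ast (parent –)
  visit opt (parent ast)
    opt–ast: parent, skip
    visit utils (parent opt)
      visit sched (parent utils)
        visit core (parent sched)
          core–sched: parent, skip
        sched–utils: parent, skip
        visit ui (parent sched)
          visit db (parent ui)
            db–ui: parent, skip
            visit log (parent db)
              visit auth (parent log)
                auth–log: parent, skip
                visit codegen (parent auth)
                  codegen–auth: parent, skip
              log–utils: utils visited and ≠ parent → cycle
Cycle: utils – sched – ui – db – log – utils.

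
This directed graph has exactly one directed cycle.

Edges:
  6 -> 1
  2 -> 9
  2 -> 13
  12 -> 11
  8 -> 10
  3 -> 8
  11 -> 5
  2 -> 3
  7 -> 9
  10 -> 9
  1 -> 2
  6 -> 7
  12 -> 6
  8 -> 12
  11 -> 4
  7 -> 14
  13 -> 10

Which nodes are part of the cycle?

1, 2, 3, 6, 8, 12

DFS with gray/black marking from 12:
12 gray
  11 gray
    4 gray
    4 black
    5 gray
    5 black
  11 black
  6 gray
    7 gray
      9 gray
      9 black
      14 gray
      14 black
    7 black
    1 gray
      2 gray
        13 gray
          10 gray
            10→9: 9 black — skip
          10 black
        13 black
        2→9: 9 black — skip
        3 gray
          8 gray
            8→10: 10 black — skip
            8→12: 12 is gray → back edge
Back edge closes the cycle 12 → 6 → 1 → 2 → 3 → 8 → 12; its vertices are {1, 2, 3, 6, 8, 12}.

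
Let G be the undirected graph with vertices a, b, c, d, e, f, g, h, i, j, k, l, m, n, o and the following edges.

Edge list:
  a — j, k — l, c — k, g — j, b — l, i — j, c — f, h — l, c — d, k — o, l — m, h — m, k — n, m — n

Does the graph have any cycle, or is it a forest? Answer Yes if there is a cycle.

DFS, tracking each vertex's parent; an edge to a visited non-parent vertex closes a cycle.
Start from n:
visit n (parent –)
  visit k (parent n)
    visit o (parent k)
      o–k: parent, skip
    visit l (parent k)
      visit m (parent l)
        m–n: n visited and ≠ parent → cycle
Cycle: n – k – l – m – n.

Yes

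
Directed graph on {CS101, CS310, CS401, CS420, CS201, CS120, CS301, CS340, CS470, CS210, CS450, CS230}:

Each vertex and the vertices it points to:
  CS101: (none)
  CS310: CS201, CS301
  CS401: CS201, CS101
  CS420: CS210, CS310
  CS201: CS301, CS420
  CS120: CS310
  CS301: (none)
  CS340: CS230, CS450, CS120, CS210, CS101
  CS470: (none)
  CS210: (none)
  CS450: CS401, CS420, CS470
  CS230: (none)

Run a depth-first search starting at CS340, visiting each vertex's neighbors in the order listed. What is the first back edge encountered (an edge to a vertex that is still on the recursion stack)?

CS310→CS201

DFS from CS340 (visiting each vertex's neighbors in the order listed); mark gray on enter, black on exit:
CS340 gray
  CS230 gray
  CS230 black
  CS450 gray
    CS401 gray
      CS201 gray
        CS301 gray
        CS301 black
        CS420 gray
          CS210 gray
          CS210 black
          CS310 gray
            CS310→CS201: CS201 is gray → back edge
First back edge: CS310 → CS201.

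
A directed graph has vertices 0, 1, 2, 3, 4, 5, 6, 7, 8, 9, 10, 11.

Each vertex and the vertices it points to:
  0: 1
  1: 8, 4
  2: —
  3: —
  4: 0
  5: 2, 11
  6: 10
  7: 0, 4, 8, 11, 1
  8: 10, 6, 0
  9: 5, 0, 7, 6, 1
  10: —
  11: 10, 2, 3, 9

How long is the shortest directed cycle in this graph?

3

For each vertex v, BFS finds the shortest path from v back to v.
The shortest such closed walk is 11 → 9 → 5 → 11, length 3.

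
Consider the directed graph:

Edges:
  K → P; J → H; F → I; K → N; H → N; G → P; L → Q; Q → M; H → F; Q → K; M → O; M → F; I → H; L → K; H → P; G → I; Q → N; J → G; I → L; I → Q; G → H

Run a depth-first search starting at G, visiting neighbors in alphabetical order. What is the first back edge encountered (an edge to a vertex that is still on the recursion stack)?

I->H

DFS from G (visiting neighbors in alphabetical order); mark gray on enter, black on exit:
G gray
  H gray
    F gray
      I gray
        I→H: H is gray → back edge
First back edge: I → H.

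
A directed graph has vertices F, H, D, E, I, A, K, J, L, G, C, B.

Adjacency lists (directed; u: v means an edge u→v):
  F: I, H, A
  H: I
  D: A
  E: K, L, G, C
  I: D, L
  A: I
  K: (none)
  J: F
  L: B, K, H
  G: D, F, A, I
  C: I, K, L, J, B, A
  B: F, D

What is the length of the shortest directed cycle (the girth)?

3

For each vertex v, BFS finds the shortest path from v back to v.
The shortest such closed walk is L → H → I → L, length 3.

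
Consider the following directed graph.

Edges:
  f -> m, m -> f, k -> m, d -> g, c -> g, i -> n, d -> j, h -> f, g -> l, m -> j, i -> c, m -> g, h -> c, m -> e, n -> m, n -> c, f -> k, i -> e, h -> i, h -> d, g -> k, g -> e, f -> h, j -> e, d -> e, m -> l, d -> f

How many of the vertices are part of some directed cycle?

A vertex is on a directed cycle iff it belongs to a strongly connected component of size ≥ 2 (or has a self-loop).
The vertices on cycles are {c, d, f, g, h, i, k, m, n} — 9 in total.

9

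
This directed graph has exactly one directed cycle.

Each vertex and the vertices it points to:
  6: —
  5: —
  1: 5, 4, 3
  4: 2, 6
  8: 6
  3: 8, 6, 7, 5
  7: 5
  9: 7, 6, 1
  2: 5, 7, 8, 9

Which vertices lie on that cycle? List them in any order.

1, 2, 4, 9

DFS with gray/black marking from 1:
1 gray
  5 gray
  5 black
  4 gray
    2 gray
      2→5: 5 black — skip
      7 gray
        7→5: 5 black — skip
      7 black
      8 gray
        6 gray
        6 black
      8 black
      9 gray
        9→7: 7 black — skip
        9→6: 6 black — skip
        9→1: 1 is gray → back edge
Back edge closes the cycle 1 → 4 → 2 → 9 → 1; its vertices are {1, 2, 4, 9}.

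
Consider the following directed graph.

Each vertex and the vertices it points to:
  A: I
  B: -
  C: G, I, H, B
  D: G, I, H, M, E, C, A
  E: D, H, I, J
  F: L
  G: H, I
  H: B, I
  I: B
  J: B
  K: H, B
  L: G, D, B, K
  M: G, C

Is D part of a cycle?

Yes

D is on a cycle iff D can reach itself via ≥1 edge.
D → E → D — yes.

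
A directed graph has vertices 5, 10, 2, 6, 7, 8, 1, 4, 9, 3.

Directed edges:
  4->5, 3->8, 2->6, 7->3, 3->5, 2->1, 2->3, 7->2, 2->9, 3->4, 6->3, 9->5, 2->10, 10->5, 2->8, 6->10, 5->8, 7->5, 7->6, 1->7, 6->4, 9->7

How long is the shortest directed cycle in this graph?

3

For each vertex v, BFS finds the shortest path from v back to v.
The shortest such closed walk is 7 → 2 → 1 → 7, length 3.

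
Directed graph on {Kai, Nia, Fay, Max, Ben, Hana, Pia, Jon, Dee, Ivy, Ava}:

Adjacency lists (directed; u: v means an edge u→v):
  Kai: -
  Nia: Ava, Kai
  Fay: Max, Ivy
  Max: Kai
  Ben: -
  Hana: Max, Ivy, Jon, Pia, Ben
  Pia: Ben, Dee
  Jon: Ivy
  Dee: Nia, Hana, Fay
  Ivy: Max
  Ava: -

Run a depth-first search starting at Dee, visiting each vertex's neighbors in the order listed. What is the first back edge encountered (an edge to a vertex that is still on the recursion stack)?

Pia→Dee

DFS from Dee (visiting each vertex's neighbors in the order listed); mark gray on enter, black on exit:
Dee gray
  Nia gray
    Ava gray
    Ava black
    Kai gray
    Kai black
  Nia black
  Hana gray
    Max gray
      Max→Kai: Kai black — skip
    Max black
    Ivy gray
      Ivy→Max: Max black — skip
    Ivy black
    Jon gray
      Jon→Ivy: Ivy black — skip
    Jon black
    Pia gray
      Ben gray
      Ben black
      Pia→Dee: Dee is gray → back edge
First back edge: Pia → Dee.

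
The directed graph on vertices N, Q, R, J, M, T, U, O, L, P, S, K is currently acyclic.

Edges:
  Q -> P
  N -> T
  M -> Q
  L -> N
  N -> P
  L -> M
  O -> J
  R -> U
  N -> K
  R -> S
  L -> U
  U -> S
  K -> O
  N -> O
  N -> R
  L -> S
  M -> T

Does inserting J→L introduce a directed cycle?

Yes

Adding J→L creates a cycle iff L can already reach J.
Path from L: L → N → O → J.
So L → … → J → L is a cycle.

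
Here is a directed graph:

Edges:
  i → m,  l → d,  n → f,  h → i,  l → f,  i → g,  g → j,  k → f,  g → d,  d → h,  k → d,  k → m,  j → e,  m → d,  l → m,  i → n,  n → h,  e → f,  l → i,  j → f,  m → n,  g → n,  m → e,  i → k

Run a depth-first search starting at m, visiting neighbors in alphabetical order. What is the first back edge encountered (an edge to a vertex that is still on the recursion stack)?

DFS from m (visiting neighbors in alphabetical order); mark gray on enter, black on exit:
m gray
  d gray
    h gray
      i gray
        g gray
          g→d: d is gray → back edge
First back edge: g → d.

g→d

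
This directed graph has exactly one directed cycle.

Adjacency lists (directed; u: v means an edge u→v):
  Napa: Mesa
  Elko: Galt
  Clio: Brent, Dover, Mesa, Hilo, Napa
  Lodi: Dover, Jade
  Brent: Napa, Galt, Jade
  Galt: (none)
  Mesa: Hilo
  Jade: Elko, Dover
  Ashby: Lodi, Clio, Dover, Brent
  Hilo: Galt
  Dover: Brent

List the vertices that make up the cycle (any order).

DFS with gray/black marking from Dover:
Dover gray
  Brent gray
    Napa gray
      Mesa gray
        Hilo gray
          Galt gray
          Galt black
        Hilo black
      Mesa black
    Napa black
    Brent→Galt: Galt black — skip
    Jade gray
      Elko gray
        Elko→Galt: Galt black — skip
      Elko black
      Jade→Dover: Dover is gray → back edge
Back edge closes the cycle Dover → Brent → Jade → Dover; its vertices are {Jade, Brent, Dover}.

Jade, Brent, Dover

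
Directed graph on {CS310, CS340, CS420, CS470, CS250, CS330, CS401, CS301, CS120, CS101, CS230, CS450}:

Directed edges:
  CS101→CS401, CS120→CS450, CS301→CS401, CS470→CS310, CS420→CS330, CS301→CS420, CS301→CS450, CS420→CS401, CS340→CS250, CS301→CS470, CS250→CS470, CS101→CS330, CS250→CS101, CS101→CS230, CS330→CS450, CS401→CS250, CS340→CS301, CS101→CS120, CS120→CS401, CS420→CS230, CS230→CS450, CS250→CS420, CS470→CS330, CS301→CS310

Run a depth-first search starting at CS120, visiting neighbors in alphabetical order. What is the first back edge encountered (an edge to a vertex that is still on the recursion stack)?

CS101->CS120

DFS from CS120 (visiting neighbors in alphabetical order); mark gray on enter, black on exit:
CS120 gray
  CS401 gray
    CS250 gray
      CS101 gray
        CS101→CS120: CS120 is gray → back edge
First back edge: CS101 → CS120.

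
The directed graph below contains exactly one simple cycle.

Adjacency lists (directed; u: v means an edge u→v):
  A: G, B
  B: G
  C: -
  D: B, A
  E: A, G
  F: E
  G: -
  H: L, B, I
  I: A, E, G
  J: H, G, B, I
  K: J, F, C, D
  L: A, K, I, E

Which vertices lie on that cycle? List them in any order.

H, J, K, L

DFS with gray/black marking from K:
K gray
  J gray
    H gray
      L gray
        A gray
          G gray
          G black
          B gray
            B→G: G black — skip
          B black
        A black
        L→K: K is gray → back edge
Back edge closes the cycle K → J → H → L → K; its vertices are {H, J, K, L}.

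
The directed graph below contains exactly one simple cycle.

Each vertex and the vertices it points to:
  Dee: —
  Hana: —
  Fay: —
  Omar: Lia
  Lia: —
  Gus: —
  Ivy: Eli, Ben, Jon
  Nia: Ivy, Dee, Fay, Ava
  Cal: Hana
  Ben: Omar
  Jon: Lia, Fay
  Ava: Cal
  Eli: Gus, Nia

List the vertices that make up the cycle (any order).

Eli, Ivy, Nia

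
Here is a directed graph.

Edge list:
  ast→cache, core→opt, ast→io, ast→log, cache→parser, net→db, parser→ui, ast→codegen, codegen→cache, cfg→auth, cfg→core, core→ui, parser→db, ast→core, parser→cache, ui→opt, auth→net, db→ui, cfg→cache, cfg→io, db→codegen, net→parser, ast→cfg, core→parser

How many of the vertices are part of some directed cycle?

A vertex is on a directed cycle iff it belongs to a strongly connected component of size ≥ 2 (or has a self-loop).
The vertices on cycles are {db, cache, parser, codegen} — 4 in total.

4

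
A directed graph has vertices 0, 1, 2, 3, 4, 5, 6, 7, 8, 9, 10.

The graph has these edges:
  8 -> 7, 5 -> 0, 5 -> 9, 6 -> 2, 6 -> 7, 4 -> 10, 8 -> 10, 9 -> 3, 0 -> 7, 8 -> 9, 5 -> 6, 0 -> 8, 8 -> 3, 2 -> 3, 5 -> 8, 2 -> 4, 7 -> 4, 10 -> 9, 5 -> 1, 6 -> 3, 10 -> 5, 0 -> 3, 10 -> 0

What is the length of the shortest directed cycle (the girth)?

3

For each vertex v, BFS finds the shortest path from v back to v.
The shortest such closed walk is 5 → 8 → 10 → 5, length 3.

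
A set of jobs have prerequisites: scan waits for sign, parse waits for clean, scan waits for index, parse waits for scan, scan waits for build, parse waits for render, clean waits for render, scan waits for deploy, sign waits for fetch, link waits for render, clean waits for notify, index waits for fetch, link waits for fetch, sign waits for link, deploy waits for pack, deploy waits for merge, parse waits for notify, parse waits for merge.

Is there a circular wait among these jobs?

DFS with white/gray/black marking, starting from parse:
parse gray
  notify gray
  notify black
  clean gray
    render gray
    render black
    clean→notify: notify black — skip
  clean black
  merge gray
  merge black
  scan gray
    sign gray
      fetch gray
      fetch black
      link gray
        link→fetch: fetch black — skip
        link→render: render black — skip
      link black
    sign black
    build gray
    build black
    deploy gray
      deploy→merge: merge black — skip
      pack gray
      pack black
    deploy black
    index gray
      index→fetch: fetch black — skip
    index black
  scan black
  parse→render: render black — skip
parse black
Every edge goes to a white or black vertex — no back edge, so the graph is acyclic.

No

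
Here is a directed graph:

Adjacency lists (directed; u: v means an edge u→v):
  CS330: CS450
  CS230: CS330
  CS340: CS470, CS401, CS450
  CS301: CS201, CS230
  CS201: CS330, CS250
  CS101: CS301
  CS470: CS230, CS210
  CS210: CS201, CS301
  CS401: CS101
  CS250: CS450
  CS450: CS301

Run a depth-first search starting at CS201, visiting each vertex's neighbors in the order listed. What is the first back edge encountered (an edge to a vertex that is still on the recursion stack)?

CS301->CS201

DFS from CS201 (visiting each vertex's neighbors in the order listed); mark gray on enter, black on exit:
CS201 gray
  CS330 gray
    CS450 gray
      CS301 gray
        CS301→CS201: CS201 is gray → back edge
First back edge: CS301 → CS201.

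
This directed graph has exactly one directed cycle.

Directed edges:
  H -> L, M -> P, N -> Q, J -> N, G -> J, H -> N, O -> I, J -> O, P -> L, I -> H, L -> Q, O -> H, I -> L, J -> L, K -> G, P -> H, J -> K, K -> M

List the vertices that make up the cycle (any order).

G, J, K

DFS with gray/black marking from K:
K gray
  G gray
    J gray
      O gray
        H gray
          N gray
            Q gray
            Q black
          N black
          L gray
            L→Q: Q black — skip
          L black
        H black
        I gray
          I→L: L black — skip
          I→H: H black — skip
        I black
      O black
      J→L: L black — skip
      J→N: N black — skip
      J→K: K is gray → back edge
Back edge closes the cycle K → G → J → K; its vertices are {G, J, K}.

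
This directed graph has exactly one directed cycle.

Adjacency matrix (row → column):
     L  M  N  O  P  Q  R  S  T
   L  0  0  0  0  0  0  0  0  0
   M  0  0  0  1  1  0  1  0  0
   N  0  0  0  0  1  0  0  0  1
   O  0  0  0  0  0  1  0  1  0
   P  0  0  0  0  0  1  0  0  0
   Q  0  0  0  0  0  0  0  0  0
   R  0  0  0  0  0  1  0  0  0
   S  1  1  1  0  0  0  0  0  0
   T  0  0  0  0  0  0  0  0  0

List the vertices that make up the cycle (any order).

DFS with gray/black marking from S:
S gray
  N gray
    T gray
    T black
    P gray
      Q gray
      Q black
    P black
  N black
  M gray
    M→P: P black — skip
    O gray
      O→S: S is gray → back edge
Back edge closes the cycle S → M → O → S; its vertices are {M, O, S}.

M, O, S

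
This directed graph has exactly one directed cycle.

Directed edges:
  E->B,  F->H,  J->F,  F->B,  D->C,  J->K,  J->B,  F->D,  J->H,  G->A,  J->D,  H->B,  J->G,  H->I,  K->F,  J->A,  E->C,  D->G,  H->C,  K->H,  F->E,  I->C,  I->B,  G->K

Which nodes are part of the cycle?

D, F, G, K

DFS with gray/black marking from G:
G gray
  A gray
  A black
  K gray
    H gray
      I gray
        C gray
        C black
        B gray
        B black
      I black
      H→B: B black — skip
      H→C: C black — skip
    H black
    F gray
      F→B: B black — skip
      D gray
        D→C: C black — skip
        D→G: G is gray → back edge
Back edge closes the cycle G → K → F → D → G; its vertices are {D, F, G, K}.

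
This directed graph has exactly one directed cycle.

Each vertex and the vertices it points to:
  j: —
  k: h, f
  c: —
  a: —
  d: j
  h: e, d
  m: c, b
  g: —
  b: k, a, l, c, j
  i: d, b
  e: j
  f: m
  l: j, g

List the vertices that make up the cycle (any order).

DFS with gray/black marking from b:
b gray
  k gray
    h gray
      e gray
        j gray
        j black
      e black
      d gray
        d→j: j black — skip
      d black
    h black
    f gray
      m gray
        c gray
        c black
        m→b: b is gray → back edge
Back edge closes the cycle b → k → f → m → b; its vertices are {b, f, k, m}.

b, f, k, m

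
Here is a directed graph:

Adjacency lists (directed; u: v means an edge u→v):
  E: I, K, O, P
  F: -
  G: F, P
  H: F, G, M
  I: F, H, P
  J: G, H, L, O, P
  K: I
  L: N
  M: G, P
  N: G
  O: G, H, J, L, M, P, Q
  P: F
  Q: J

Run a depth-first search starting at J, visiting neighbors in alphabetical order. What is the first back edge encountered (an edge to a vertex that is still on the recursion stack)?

DFS from J (visiting neighbors in alphabetical order); mark gray on enter, black on exit:
J gray
  G gray
    F gray
    F black
    P gray
      P→F: F black — skip
    P black
  G black
  H gray
    H→F: F black — skip
    H→G: G black — skip
    M gray
      M→G: G black — skip
      M→P: P black — skip
    M black
  H black
  L gray
    N gray
      N→G: G black — skip
    N black
  L black
  O gray
    O→G: G black — skip
    O→H: H black — skip
    O→J: J is gray → back edge
First back edge: O → J.

O→J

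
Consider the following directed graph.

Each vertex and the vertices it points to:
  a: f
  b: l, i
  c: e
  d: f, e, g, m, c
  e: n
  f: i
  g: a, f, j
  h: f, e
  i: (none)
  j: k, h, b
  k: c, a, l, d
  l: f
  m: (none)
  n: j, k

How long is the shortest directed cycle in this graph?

4

For each vertex v, BFS finds the shortest path from v back to v.
The shortest such closed walk is n → j → h → e → n, length 4.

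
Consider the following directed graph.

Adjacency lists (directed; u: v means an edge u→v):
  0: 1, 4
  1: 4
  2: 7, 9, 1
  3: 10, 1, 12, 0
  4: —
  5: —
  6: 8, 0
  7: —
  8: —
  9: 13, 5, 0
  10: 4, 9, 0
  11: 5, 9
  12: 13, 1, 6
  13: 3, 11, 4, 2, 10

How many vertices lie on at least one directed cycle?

A vertex is on a directed cycle iff it belongs to a strongly connected component of size ≥ 2 (or has a self-loop).
The vertices on cycles are {2, 3, 9, 10, 11, 12, 13} — 7 in total.

7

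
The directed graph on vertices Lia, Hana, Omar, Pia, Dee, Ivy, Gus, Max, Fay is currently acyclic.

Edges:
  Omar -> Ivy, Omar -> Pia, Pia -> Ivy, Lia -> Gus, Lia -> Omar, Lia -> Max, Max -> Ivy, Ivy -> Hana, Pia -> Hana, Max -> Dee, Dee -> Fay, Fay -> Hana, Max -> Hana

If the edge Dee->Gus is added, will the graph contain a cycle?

No

Adding Dee→Gus creates a cycle iff Gus can already reach Dee.
Explore from Gus: no path reaches Dee. The graph stays acyclic.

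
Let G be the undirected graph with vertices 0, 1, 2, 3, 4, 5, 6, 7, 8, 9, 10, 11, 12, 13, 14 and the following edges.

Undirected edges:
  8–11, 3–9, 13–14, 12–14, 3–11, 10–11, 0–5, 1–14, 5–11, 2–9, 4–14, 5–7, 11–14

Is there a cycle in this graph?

No

DFS, tracking each vertex's parent; an edge to a visited non-parent vertex closes a cycle.
Start from 3:
visit 3 (parent –)
  visit 11 (parent 3)
    visit 14 (parent 11)
      visit 1 (parent 14)
        1–14: parent, skip
      visit 4 (parent 14)
        4–14: parent, skip
      14–11: parent, skip
      visit 12 (parent 14)
        12–14: parent, skip
      visit 13 (parent 14)
        13–14: parent, skip
    visit 10 (parent 11)
      10–11: parent, skip
    11–3: parent, skip
    visit 5 (parent 11)
      visit 0 (parent 5)
        0–5: parent, skip
      5–11: parent, skip
      visit 7 (parent 5)
        7–5: parent, skip
    visit 8 (parent 11)
      8–11: parent, skip
  visit 9 (parent 3)
    9–3: parent, skip
    visit 2 (parent 9)
      2–9: parent, skip
visit 6 (parent –)
No non-parent visited neighbor found — the graph is a forest.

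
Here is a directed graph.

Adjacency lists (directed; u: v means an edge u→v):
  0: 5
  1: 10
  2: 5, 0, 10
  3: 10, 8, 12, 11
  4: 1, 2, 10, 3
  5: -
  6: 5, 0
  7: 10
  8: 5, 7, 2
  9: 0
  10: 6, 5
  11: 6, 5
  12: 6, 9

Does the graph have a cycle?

No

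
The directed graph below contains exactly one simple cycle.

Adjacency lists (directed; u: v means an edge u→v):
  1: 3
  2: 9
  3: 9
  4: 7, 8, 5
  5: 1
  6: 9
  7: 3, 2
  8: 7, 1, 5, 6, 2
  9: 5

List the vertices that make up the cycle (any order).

1, 3, 5, 9

DFS with gray/black marking from 5:
5 gray
  1 gray
    3 gray
      9 gray
        9→5: 5 is gray → back edge
Back edge closes the cycle 5 → 1 → 3 → 9 → 5; its vertices are {1, 3, 5, 9}.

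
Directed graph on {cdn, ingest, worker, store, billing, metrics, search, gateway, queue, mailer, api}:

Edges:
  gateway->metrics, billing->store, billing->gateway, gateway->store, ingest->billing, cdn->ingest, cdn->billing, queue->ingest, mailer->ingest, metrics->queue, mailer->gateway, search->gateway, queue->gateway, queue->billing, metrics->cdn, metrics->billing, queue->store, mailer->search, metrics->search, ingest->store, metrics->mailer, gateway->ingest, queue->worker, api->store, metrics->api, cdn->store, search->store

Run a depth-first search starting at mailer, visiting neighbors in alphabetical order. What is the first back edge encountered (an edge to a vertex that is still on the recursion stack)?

billing→gateway

DFS from mailer (visiting neighbors in alphabetical order); mark gray on enter, black on exit:
mailer gray
  gateway gray
    ingest gray
      billing gray
        billing→gateway: gateway is gray → back edge
First back edge: billing → gateway.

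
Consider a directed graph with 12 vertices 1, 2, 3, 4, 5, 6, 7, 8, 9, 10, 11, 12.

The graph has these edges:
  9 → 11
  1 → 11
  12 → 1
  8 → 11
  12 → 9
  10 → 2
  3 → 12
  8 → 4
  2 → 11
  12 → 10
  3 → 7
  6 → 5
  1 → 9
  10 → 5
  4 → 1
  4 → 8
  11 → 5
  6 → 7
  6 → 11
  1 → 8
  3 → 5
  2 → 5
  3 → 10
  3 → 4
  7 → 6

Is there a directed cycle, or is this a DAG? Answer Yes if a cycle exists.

DFS with white/gray/black marking, starting from 7:
7 gray
  6 gray
    5 gray
    5 black
    6→7: 7 is gray → back edge
Back edge found, so a cycle exists: 7 → 6 → 7.

Yes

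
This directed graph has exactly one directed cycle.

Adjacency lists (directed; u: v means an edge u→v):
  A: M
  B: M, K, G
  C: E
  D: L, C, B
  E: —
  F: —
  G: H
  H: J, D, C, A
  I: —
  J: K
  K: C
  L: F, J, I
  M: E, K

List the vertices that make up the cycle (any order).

DFS with gray/black marking from H:
H gray
  J gray
    K gray
      C gray
        E gray
        E black
      C black
    K black
  J black
  D gray
    L gray
      F gray
      F black
      L→J: J black — skip
      I gray
      I black
    L black
    D→C: C black — skip
    B gray
      M gray
        M→E: E black — skip
        M→K: K black — skip
      M black
      B→K: K black — skip
      G gray
        G→H: H is gray → back edge
Back edge closes the cycle H → D → B → G → H; its vertices are {B, D, G, H}.

B, D, G, H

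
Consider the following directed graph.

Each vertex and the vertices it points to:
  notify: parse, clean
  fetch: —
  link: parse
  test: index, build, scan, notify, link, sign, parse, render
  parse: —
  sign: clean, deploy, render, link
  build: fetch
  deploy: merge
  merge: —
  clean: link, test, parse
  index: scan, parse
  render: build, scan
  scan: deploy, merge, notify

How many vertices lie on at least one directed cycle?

A vertex is on a directed cycle iff it belongs to a strongly connected component of size ≥ 2 (or has a self-loop).
The vertices on cycles are {scan, sign, test, clean, index, notify, render} — 7 in total.

7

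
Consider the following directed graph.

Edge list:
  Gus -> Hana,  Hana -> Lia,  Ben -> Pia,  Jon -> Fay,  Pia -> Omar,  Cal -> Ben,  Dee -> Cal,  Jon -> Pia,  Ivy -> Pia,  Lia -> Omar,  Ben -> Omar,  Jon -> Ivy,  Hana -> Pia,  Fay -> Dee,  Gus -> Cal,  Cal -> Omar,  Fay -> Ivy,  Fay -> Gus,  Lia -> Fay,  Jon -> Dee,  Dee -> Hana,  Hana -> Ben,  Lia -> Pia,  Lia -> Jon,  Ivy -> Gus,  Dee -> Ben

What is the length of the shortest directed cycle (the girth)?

4

For each vertex v, BFS finds the shortest path from v back to v.
The shortest such closed walk is Jon → Dee → Hana → Lia → Jon, length 4.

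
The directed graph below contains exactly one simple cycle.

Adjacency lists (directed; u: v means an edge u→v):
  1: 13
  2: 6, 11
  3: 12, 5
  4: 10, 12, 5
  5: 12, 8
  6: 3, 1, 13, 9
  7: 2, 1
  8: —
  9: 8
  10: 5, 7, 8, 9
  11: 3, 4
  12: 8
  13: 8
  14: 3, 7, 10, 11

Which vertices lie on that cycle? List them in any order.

2, 4, 7, 10, 11

DFS with gray/black marking from 7:
7 gray
  2 gray
    6 gray
      3 gray
        12 gray
          8 gray
          8 black
        12 black
        5 gray
          5→12: 12 black — skip
          5→8: 8 black — skip
        5 black
      3 black
      1 gray
        13 gray
          13→8: 8 black — skip
        13 black
      1 black
      6→13: 13 black — skip
      9 gray
        9→8: 8 black — skip
      9 black
    6 black
    11 gray
      11→3: 3 black — skip
      4 gray
        10 gray
          10→5: 5 black — skip
          10→7: 7 is gray → back edge
Back edge closes the cycle 7 → 2 → 11 → 4 → 10 → 7; its vertices are {2, 4, 7, 10, 11}.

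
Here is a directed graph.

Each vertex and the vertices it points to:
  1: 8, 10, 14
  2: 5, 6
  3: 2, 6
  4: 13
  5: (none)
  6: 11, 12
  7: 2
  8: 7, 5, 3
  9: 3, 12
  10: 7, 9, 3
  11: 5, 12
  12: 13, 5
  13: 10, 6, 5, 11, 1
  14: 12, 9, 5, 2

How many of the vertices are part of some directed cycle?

12

A vertex is on a directed cycle iff it belongs to a strongly connected component of size ≥ 2 (or has a self-loop).
The vertices on cycles are {1, 2, 3, 6, 7, 8, 9, 10, 11, 12, 13, 14} — 12 in total.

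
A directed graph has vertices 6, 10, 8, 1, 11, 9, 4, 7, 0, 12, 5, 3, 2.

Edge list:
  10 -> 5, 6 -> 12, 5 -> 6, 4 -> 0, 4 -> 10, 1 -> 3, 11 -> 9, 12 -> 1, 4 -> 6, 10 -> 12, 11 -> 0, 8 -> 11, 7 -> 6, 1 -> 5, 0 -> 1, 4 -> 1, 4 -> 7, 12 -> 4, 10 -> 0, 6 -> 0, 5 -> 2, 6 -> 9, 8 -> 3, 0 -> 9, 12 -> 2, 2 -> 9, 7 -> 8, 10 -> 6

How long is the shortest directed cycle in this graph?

3

For each vertex v, BFS finds the shortest path from v back to v.
The shortest such closed walk is 4 → 6 → 12 → 4, length 3.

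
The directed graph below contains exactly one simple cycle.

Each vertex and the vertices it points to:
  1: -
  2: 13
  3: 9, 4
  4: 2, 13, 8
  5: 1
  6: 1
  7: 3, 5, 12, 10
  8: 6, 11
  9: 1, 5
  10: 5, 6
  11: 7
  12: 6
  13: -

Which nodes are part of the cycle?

DFS with gray/black marking from 11:
11 gray
  7 gray
    3 gray
      9 gray
        1 gray
        1 black
        5 gray
          5→1: 1 black — skip
        5 black
      9 black
      4 gray
        2 gray
          13 gray
          13 black
        2 black
        4→13: 13 black — skip
        8 gray
          6 gray
            6→1: 1 black — skip
          6 black
          8→11: 11 is gray → back edge
Back edge closes the cycle 11 → 7 → 3 → 4 → 8 → 11; its vertices are {3, 4, 7, 8, 11}.

3, 4, 7, 8, 11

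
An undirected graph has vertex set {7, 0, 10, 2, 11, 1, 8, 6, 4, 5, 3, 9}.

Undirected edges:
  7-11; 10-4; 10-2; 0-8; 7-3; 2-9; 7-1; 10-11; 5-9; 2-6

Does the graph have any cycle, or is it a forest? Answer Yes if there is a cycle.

No

DFS, tracking each vertex's parent; an edge to a visited non-parent vertex closes a cycle.
Start from 8:
visit 8 (parent –)
  visit 0 (parent 8)
    0–8: parent, skip
visit 7 (parent –)
  visit 1 (parent 7)
    1–7: parent, skip
  visit 3 (parent 7)
    3–7: parent, skip
  visit 11 (parent 7)
    11–7: parent, skip
    visit 10 (parent 11)
      visit 2 (parent 10)
        2–10: parent, skip
        visit 6 (parent 2)
          6–2: parent, skip
        visit 9 (parent 2)
          visit 5 (parent 9)
            5–9: parent, skip
          9–2: parent, skip
      10–11: parent, skip
      visit 4 (parent 10)
        4–10: parent, skip
No non-parent visited neighbor found — the graph is a forest.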